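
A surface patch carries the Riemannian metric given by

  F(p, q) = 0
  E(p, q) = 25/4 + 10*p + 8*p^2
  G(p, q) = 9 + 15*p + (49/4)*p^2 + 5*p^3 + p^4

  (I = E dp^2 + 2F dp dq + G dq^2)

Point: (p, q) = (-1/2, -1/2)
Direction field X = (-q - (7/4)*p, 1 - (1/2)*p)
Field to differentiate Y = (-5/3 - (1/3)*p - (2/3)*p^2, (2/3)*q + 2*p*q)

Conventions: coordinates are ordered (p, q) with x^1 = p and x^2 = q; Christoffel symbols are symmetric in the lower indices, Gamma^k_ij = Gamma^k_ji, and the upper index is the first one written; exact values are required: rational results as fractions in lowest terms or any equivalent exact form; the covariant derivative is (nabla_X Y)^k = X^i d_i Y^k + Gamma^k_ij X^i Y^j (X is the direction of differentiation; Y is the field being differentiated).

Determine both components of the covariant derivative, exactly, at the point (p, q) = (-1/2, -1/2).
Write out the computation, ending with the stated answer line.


E = 13/4, F = 0, G = 4 at the point
E_p = 2, E_q = 0, F_p = 0, F_q = 0, G_p = 6, G_q = 0
EG - F^2 = 13;  g^inv = (1/13) * [[4, 0], [0, 13/4]]
first-kind symbols [ij,l] = (1/2)(d_i g_jl + d_j g_il - d_l g_ij): [pp,p] = E_p/2 = 1, [pp,q] = F_p - E_q/2 = 0, [pq,p] = E_q/2 = 0, [pq,q] = G_p/2 = 3, [qq,p] = F_q - G_p/2 = -3, [qq,q] = G_q/2 = 0
Gamma^p_ij = (G*[ij,p] - F*[ij,q])/(EG - F^2), Gamma^q_ij = (E*[ij,q] - F*[ij,p])/(EG - F^2)
Gamma_ppp = 4/13, Gamma_ppq = 0, Gamma_pqq = -12/13, Gamma_qpp = 0, Gamma_qpq = 3/4, Gamma_qqq = 0
X = (11/8, 5/4), Y = (-5/3, 1/6) at the point

Answer: (nabla_X Y)^p = -137/312, (nabla_X Y)^q = -611/192


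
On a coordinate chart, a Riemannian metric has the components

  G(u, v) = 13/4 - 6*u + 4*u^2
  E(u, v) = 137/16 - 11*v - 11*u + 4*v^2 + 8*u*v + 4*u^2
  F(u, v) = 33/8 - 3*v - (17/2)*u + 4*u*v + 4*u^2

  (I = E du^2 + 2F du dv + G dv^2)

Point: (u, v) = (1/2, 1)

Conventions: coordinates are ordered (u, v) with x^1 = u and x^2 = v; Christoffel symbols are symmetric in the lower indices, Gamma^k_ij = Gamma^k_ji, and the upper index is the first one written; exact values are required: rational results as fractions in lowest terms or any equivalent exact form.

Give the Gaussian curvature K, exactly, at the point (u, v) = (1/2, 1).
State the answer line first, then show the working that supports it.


Answer: K = -1024/441

E = 17/16, F = -1/8, G = 5/4, EG - F^2 = 21/16 at the point
E_u = 1, E_v = 1, F_u = -1/2, F_v = -1, G_u = -2, G_v = 0
E_vv = 8, F_uv = 4, G_uu = 8
K follows from Brioschi's formula, (det M1 - det M2)/(EG - F^2)^2.
M1 = [[-E_vv/2 + F_uv - G_uu/2, E_u/2, F_u - E_v/2], [F_v - G_u/2, E, F], [G_v/2, F, G]] = [[-4, 1/2, -1], [0, 17/16, -1/8], [0, -1/8, 5/4]]; det M1 = -21/4
M2 = [[0, E_v/2, G_u/2], [E_v/2, E, F], [G_u/2, F, G]] = [[0, 1/2, -1], [1/2, 17/16, -1/8], [-1, -1/8, 5/4]]; det M2 = -5/4
det M1 - det M2 = -4; K = -4 / (21/16)^2 = -1024/441


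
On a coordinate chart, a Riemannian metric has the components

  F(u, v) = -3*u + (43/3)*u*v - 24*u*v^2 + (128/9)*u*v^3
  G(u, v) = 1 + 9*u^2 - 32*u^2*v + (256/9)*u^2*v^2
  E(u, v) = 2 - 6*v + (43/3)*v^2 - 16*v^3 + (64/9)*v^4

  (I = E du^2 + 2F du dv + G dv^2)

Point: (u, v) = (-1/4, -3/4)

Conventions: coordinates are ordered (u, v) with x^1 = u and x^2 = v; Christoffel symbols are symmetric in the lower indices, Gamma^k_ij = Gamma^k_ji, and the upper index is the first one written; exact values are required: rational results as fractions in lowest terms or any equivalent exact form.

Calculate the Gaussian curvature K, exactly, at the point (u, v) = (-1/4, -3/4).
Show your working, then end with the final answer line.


E = 377/16, F = 133/16, G = 65/16, EG - F^2 = 213/8 at the point
E_u = 0, E_v = -133/2, F_u = -133/4, F_v = -223/12, G_u = -49/2, G_v = -14/3
E_vv = 446/3, F_uv = 223/3, G_uu = 98
By Brioschi, K is (det M1 - det M2) divided by (EG - F^2) squared.
M1 = [[-E_vv/2 + F_uv - G_uu/2, E_u/2, F_u - E_v/2], [F_v - G_u/2, E, F], [G_v/2, F, G]] = [[-49, 0, 0], [-19/3, 377/16, 133/16], [-7/3, 133/16, 65/16]]; det M1 = -10437/8
M2 = [[0, E_v/2, G_u/2], [E_v/2, E, F], [G_u/2, F, G]] = [[0, -133/4, -49/4], [-133/4, 377/16, 133/16], [-49/4, 133/16, 65/16]]; det M2 = -10045/8
det M1 - det M2 = -49; K = -49 / (213/8)^2 = -3136/45369

Answer: K = -3136/45369


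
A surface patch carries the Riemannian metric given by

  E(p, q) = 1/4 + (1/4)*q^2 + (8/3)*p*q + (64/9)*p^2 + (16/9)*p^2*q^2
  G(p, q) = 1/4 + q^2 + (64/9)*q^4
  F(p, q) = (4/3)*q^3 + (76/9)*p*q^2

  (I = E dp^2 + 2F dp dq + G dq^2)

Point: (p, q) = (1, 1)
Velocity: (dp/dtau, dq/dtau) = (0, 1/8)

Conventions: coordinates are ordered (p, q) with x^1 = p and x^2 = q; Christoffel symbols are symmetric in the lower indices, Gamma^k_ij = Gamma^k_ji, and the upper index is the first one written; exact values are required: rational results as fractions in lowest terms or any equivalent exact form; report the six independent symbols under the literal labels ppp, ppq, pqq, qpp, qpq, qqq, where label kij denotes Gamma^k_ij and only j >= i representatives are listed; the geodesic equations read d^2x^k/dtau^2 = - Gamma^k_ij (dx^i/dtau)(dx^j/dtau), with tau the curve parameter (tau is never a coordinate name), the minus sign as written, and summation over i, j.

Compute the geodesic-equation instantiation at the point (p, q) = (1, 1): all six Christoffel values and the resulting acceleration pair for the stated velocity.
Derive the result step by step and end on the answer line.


E = 217/18, F = 88/9, G = 301/36 at the point
E_p = 184/9, E_q = 121/18, F_p = 76/9, F_q = 188/9, G_p = 0, G_q = 274/9
EG - F^2 = 3365/648;  g^inv = (648/3365) * [[301/36, -88/9], [-88/9, 217/18]]
first-kind symbols [ij,l] = (1/2)(d_i g_jl + d_j g_il - d_l g_ij): [pp,p] = E_p/2 = 92/9, [pp,q] = F_p - E_q/2 = 61/12, [pq,p] = E_q/2 = 121/36, [pq,q] = G_p/2 = 0, [qq,p] = F_q - G_p/2 = 188/9, [qq,q] = G_q/2 = 137/9
Gamma^p_ij = (G*[ij,p] - F*[ij,q])/(EG - F^2), Gamma^q_ij = (E*[ij,q] - F*[ij,p])/(EG - F^2)
Gamma_ppp = 23176/3365, Gamma_ppq = 36421/6730, Gamma_pqq = 16728/3365, Gamma_qpp = -25057/3365, Gamma_qpq = -21296/3365, Gamma_qqq = -13436/3365
d^2p/dtau^2 = -(Gamma_ppp*(0)^2 + 2*Gamma_ppq*(0)*(1/8) + Gamma_pqq*(1/8)^2) = -2091/26920
d^2q/dtau^2 = -(Gamma_qpp*(0)^2 + 2*Gamma_qpq*(0)*(1/8) + Gamma_qqq*(1/8)^2) = 3359/53840

Answer: Gamma_ppp = 23176/3365, Gamma_ppq = 36421/6730, Gamma_pqq = 16728/3365, Gamma_qpp = -25057/3365, Gamma_qpq = -21296/3365, Gamma_qqq = -13436/3365; accelerations (d^2p/dtau^2, d^2q/dtau^2) = (-2091/26920, 3359/53840)


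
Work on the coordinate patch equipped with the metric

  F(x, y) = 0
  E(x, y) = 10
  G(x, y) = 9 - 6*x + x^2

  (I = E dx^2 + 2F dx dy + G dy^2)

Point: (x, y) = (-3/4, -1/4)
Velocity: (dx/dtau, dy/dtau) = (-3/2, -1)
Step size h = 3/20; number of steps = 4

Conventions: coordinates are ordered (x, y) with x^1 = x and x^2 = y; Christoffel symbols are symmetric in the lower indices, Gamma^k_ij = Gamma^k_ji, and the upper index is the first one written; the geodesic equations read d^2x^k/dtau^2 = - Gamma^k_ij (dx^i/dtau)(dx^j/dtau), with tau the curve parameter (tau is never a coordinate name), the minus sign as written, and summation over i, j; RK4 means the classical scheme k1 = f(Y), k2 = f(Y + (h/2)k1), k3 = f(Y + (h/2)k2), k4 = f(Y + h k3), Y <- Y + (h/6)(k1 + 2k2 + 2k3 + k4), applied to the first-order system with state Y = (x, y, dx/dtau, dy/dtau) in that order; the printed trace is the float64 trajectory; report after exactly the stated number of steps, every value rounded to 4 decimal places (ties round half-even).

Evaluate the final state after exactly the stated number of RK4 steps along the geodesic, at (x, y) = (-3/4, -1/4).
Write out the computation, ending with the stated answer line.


f(Y) = (dx/dtau, dy/dtau, -Gamma^x_ij Y'^i Y'^j, -Gamma^y_ij Y'^i Y'^j) with the Gammas evaluated at the stage position; h = 0.150000; intermediate values shown to 6 dp
step 0: x = -0.7500, y = -0.2500, dx/dtau = -1.5000, dy/dtau = -1.0000
step 1:
  k1: at (x, y) = (-0.750000, -0.250000), (dx/dtau, dy/dtau) = (-1.500000, -1.000000); Gamma_xxx = 0.000000, Gamma_xxy = 0.000000, Gamma_xyy = 0.375000, Gamma_yxx = 0.000000, Gamma_yxy = -0.266667, Gamma_yyy = 0.000000; k1 = (-1.500000, -1.000000, -0.375000, 0.800000)
  k2: at (x, y) = (-0.862500, -0.325000), (dx/dtau, dy/dtau) = (-1.528125, -0.940000); Gamma_xxx = 0.000000, Gamma_xxy = 0.000000, Gamma_xyy = 0.386250, Gamma_yxx = 0.000000, Gamma_yxy = -0.258900, Gamma_yyy = 0.000000; k2 = (-1.528125, -0.940000, -0.341290, 0.743786)
  k3: at (x, y) = (-0.864609, -0.320500), (dx/dtau, dy/dtau) = (-1.525597, -0.944216); Gamma_xxx = 0.000000, Gamma_xxy = 0.000000, Gamma_xyy = 0.386461, Gamma_yxx = 0.000000, Gamma_yxy = -0.258758, Gamma_yyy = 0.000000; k3 = (-1.525597, -0.944216, -0.344547, 0.745479)
  k4: at (x, y) = (-0.978840, -0.391632), (dx/dtau, dy/dtau) = (-1.551682, -0.888178); Gamma_xxx = 0.000000, Gamma_xxy = 0.000000, Gamma_xyy = 0.397884, Gamma_yxx = 0.000000, Gamma_yxy = -0.251330, Gamma_yyy = 0.000000; k4 = (-1.551682, -0.888178, -0.313875, 0.692750)
  Y <- Y + (h/6)(k1 + 2k2 + 2k3 + k4): x = -0.9790, y = -0.3914, dx/dtau = -1.5515, dy/dtau = -0.8882
step 2:
  k1: at (x, y) = (-0.978978, -0.391415), (dx/dtau, dy/dtau) = (-1.551514, -0.888218); Gamma_xxx = 0.000000, Gamma_xxy = 0.000000, Gamma_xyy = 0.397898, Gamma_yxx = 0.000000, Gamma_yxy = -0.251321, Gamma_yyy = 0.000000; k1 = (-1.551514, -0.888218, -0.313914, 0.692682)
  k2: at (x, y) = (-1.095342, -0.458032), (dx/dtau, dy/dtau) = (-1.575057, -0.836267); Gamma_xxx = 0.000000, Gamma_xxy = 0.000000, Gamma_xyy = 0.409534, Gamma_yxx = 0.000000, Gamma_yxy = -0.244180, Gamma_yyy = 0.000000; k2 = (-1.575057, -0.836267, -0.286405, 0.643252)
  k3: at (x, y) = (-1.097107, -0.454135), (dx/dtau, dy/dtau) = (-1.572994, -0.839974); Gamma_xxx = 0.000000, Gamma_xxy = 0.000000, Gamma_xyy = 0.409711, Gamma_yxx = 0.000000, Gamma_yxy = -0.244075, Gamma_yyy = 0.000000; k3 = (-1.572994, -0.839974, -0.289074, 0.644979)
  k4: at (x, y) = (-1.214927, -0.517411), (dx/dtau, dy/dtau) = (-1.594875, -0.791471); Gamma_xxx = 0.000000, Gamma_xxy = 0.000000, Gamma_xyy = 0.421493, Gamma_yxx = 0.000000, Gamma_yxy = -0.237252, Gamma_yyy = 0.000000; k4 = (-1.594875, -0.791471, -0.264034, 0.598965)
  Y <- Y + (h/6)(k1 + 2k2 + 2k3 + k4): x = -1.2150, y = -0.5172, dx/dtau = -1.5947, dy/dtau = -0.7915
step 3:
  k1: at (x, y) = (-1.215040, -0.517220), (dx/dtau, dy/dtau) = (-1.594736, -0.791515); Gamma_xxx = 0.000000, Gamma_xxy = 0.000000, Gamma_xyy = 0.421504, Gamma_yxx = 0.000000, Gamma_yxy = -0.237246, Gamma_yyy = 0.000000; k1 = (-1.594736, -0.791515, -0.264071, 0.598931)
  k2: at (x, y) = (-1.334646, -0.576583), (dx/dtau, dy/dtau) = (-1.614542, -0.746595); Gamma_xxx = 0.000000, Gamma_xxy = 0.000000, Gamma_xyy = 0.433465, Gamma_yxx = 0.000000, Gamma_yxy = -0.230699, Gamma_yyy = 0.000000; k2 = (-1.614542, -0.746595, -0.241615, 0.556174)
  k3: at (x, y) = (-1.336131, -0.573214), (dx/dtau, dy/dtau) = (-1.612858, -0.749802); Gamma_xxx = 0.000000, Gamma_xxy = 0.000000, Gamma_xyy = 0.433613, Gamma_yxx = 0.000000, Gamma_yxy = -0.230620, Gamma_yyy = 0.000000; k3 = (-1.612858, -0.749802, -0.243779, 0.557789)
  k4: at (x, y) = (-1.456969, -0.629690), (dx/dtau, dy/dtau) = (-1.631303, -0.707847); Gamma_xxx = 0.000000, Gamma_xxy = 0.000000, Gamma_xyy = 0.445697, Gamma_yxx = 0.000000, Gamma_yxy = -0.224368, Gamma_yyy = 0.000000; k4 = (-1.631303, -0.707847, -0.223315, 0.518161)
  Y <- Y + (h/6)(k1 + 2k2 + 2k3 + k4): x = -1.4571, y = -0.6295, dx/dtau = -1.6312, dy/dtau = -0.7079
step 4:
  k1: at (x, y) = (-1.457061, -0.629523), (dx/dtau, dy/dtau) = (-1.631191, -0.707890); Gamma_xxx = 0.000000, Gamma_xxy = 0.000000, Gamma_xyy = 0.445706, Gamma_yxx = 0.000000, Gamma_yxy = -0.224363, Gamma_yyy = 0.000000; k1 = (-1.631191, -0.707890, -0.223347, 0.518146)
  k2: at (x, y) = (-1.579401, -0.682615), (dx/dtau, dy/dtau) = (-1.647942, -0.669029); Gamma_xxx = 0.000000, Gamma_xxy = 0.000000, Gamma_xyy = 0.457940, Gamma_yxx = 0.000000, Gamma_yxy = -0.218369, Gamma_yyy = 0.000000; k2 = (-1.647942, -0.669029, -0.204974, 0.481513)
  k3: at (x, y) = (-1.580657, -0.679701), (dx/dtau, dy/dtau) = (-1.646564, -0.671776); Gamma_xxx = 0.000000, Gamma_xxy = 0.000000, Gamma_xyy = 0.458066, Gamma_yxx = 0.000000, Gamma_yxy = -0.218309, Gamma_yyy = 0.000000; k3 = (-1.646564, -0.671776, -0.206717, 0.482954)
  k4: at (x, y) = (-1.704046, -0.730290), (dx/dtau, dy/dtau) = (-1.662198, -0.635447); Gamma_xxx = 0.000000, Gamma_xxy = 0.000000, Gamma_xyy = 0.470405, Gamma_yxx = 0.000000, Gamma_yxy = -0.212583, Gamma_yyy = 0.000000; k4 = (-1.662198, -0.635447, -0.189946, 0.449077)
  Y <- Y + (h/6)(k1 + 2k2 + 2k3 + k4): x = -1.7041, y = -0.7301, dx/dtau = -1.6621, dy/dtau = -0.6355

Answer: x = -1.7041, y = -0.7301, dx/dtau = -1.6621, dy/dtau = -0.6355


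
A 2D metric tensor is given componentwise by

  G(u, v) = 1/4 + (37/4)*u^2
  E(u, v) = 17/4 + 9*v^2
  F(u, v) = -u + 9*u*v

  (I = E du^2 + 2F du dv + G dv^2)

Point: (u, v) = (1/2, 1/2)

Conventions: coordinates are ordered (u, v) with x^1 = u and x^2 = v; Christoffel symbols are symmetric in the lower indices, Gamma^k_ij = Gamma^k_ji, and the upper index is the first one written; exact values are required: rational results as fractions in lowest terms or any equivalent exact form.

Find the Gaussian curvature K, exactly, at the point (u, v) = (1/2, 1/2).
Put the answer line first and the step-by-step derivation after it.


Answer: K = -7616/189225

E = 13/2, F = 7/4, G = 41/16, EG - F^2 = 435/32 at the point
E_u = 0, E_v = 9, F_u = 7/2, F_v = 9/2, G_u = 37/4, G_v = 0
E_vv = 18, F_uv = 9, G_uu = 37/2
Apply the Brioschi formula K = (det M1 - det M2)/(EG - F^2)^2 over the derivative matrices of E, F, G.
M1 = [[-E_vv/2 + F_uv - G_uu/2, E_u/2, F_u - E_v/2], [F_v - G_u/2, E, F], [G_v/2, F, G]] = [[-37/4, 0, -1], [-1/8, 13/2, 7/4], [0, 7/4, 41/16]]; det M1 = -16067/128
M2 = [[0, E_v/2, G_u/2], [E_v/2, E, F], [G_u/2, F, G]] = [[0, 9/2, 37/8], [9/2, 13/2, 7/4], [37/8, 7/4, 41/16]]; det M2 = -15115/128
det M1 - det M2 = -119/16; K = -119/16 / (435/32)^2 = -7616/189225


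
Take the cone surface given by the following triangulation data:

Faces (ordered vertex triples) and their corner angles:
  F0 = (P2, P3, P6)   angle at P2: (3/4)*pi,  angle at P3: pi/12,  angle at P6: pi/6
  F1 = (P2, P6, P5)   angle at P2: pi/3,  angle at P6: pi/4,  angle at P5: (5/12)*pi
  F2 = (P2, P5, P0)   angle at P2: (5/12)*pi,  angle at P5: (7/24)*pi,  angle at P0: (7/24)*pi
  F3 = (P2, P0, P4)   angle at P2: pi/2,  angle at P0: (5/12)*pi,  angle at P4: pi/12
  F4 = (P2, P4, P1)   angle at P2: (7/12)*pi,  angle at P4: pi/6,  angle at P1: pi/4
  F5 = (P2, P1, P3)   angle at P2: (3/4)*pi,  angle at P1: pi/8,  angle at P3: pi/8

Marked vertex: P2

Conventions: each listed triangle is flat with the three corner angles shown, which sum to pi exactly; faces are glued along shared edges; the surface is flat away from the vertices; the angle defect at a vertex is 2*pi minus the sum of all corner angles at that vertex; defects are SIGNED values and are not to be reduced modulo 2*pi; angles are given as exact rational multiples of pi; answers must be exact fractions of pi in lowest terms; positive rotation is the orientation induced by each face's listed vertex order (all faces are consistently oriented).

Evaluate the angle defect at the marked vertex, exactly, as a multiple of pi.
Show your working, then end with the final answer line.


Sum of corner angles at P2: (10/3)*pi
defect = 2*pi - (10/3)*pi

Answer: defect(P2) = (-4/3)*pi


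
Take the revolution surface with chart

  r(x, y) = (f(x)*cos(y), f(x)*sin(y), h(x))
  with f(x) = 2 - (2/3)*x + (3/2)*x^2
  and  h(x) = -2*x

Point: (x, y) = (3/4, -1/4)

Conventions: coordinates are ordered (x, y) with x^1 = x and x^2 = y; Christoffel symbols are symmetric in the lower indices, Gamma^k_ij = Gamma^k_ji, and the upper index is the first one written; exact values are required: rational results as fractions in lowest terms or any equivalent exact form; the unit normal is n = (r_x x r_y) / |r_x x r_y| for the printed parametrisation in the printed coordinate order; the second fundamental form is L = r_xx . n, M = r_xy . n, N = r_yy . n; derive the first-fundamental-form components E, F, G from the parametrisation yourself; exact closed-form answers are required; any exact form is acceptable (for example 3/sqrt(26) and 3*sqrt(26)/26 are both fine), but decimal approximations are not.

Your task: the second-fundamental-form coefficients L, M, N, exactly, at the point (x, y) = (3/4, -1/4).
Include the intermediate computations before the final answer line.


f = 75/32, f' = 19/12, f'' = 3, h' = -2, h'' = 0
E = 937/144, F = 0, G = 5625/1024; answer radicand W^2 = 937/144
unnormalised second-form numerators: l = 6, m = 0, n = -75/16; L = l/sqrt(937/144), and similarly M = m/sqrt(W^2), N = n/sqrt(W^2)

Answer: L = 72*sqrt(937)/937, M = 0, N = -225*sqrt(937)/3748


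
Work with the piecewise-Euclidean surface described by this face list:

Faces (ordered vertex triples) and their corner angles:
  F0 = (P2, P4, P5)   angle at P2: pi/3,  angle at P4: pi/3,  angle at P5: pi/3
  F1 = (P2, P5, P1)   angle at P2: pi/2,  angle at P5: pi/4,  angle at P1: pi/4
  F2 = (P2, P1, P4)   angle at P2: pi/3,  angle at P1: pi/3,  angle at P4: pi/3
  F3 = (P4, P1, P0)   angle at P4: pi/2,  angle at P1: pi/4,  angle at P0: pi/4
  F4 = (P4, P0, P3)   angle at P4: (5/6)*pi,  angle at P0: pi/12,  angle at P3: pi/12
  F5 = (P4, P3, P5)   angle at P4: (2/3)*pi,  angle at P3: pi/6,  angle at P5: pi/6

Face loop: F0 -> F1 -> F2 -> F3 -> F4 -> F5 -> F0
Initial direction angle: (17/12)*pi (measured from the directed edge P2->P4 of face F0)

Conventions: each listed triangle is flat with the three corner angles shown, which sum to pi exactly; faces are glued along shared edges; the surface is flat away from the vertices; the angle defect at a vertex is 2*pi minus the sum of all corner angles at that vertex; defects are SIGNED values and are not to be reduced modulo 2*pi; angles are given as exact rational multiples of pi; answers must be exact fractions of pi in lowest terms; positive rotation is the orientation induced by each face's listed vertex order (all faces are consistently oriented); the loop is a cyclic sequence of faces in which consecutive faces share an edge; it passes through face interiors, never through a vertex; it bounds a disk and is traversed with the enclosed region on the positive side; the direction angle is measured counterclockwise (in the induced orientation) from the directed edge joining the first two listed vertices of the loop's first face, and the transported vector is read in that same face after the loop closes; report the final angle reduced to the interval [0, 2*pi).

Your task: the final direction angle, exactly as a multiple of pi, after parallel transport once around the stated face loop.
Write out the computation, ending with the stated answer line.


enclosed vertex P2: corner angles sum to (7/6)*pi, defect = 2*pi - (7/6)*pi = (5/6)*pi
enclosed vertex P4: corner angles sum to (8/3)*pi, defect = 2*pi - (8/3)*pi = (-2/3)*pi
adding the enclosed defects to the starting angle (mod 2*pi, induced orientation) gives the holonomy
final angle = (17/12)*pi + pi/6 = (19/12)*pi (mod 2*pi)

Answer: final direction angle = (19/12)*pi


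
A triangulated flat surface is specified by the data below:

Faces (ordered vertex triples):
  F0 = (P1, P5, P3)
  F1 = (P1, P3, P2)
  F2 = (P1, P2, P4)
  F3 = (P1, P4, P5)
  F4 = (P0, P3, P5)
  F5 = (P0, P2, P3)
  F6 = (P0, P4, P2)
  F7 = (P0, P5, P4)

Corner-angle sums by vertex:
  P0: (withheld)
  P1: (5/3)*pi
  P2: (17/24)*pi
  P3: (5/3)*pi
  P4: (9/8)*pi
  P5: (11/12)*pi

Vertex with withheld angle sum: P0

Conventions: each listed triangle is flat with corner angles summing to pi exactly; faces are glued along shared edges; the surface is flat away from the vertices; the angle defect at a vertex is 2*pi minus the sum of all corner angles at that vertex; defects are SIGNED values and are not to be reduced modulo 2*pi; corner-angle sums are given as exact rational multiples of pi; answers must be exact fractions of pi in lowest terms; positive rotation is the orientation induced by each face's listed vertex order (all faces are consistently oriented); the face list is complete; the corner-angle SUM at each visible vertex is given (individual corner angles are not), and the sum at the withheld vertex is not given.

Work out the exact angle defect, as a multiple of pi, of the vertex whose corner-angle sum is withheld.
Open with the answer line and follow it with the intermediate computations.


Answer: defect(P0) = pi/12

V = 6, E = 12, F = 8; chi = V - E + F = 2
Gauss-Bonnet: total defect = 2*pi*chi = 4*pi; visible defects sum to (47/12)*pi


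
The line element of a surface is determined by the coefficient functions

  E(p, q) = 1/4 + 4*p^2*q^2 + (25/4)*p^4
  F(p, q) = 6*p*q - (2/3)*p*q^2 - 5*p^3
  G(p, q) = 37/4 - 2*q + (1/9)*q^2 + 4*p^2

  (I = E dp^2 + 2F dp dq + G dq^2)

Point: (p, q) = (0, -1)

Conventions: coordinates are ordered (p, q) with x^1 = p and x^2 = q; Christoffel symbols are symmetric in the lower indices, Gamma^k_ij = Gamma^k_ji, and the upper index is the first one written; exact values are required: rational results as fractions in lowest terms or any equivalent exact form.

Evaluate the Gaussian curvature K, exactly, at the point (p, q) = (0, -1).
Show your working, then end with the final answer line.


E = 1/4, F = 0, G = 409/36, EG - F^2 = 409/144 at the point
E_p = 0, E_q = 0, F_p = -20/3, F_q = 0, G_p = 0, G_q = -20/9
E_qq = 0, F_pq = 22/3, G_pp = 8
The intrinsic route: Brioschi's K = (det M1 - det M2)/(EG - F^2)^2.
M1 = [[-E_qq/2 + F_pq - G_pp/2, E_p/2, F_p - E_q/2], [F_q - G_p/2, E, F], [G_q/2, F, G]] = [[10/3, 0, -20/3], [0, 1/4, 0], [-10/9, 0, 409/36]]; det M1 = 1645/216
M2 = [[0, E_q/2, G_p/2], [E_q/2, E, F], [G_p/2, F, G]] = [[0, 0, 0], [0, 1/4, 0], [0, 0, 409/36]]; det M2 = 0
det M1 - det M2 = 1645/216; K = 1645/216 / (409/144)^2 = 157920/167281

Answer: K = 157920/167281


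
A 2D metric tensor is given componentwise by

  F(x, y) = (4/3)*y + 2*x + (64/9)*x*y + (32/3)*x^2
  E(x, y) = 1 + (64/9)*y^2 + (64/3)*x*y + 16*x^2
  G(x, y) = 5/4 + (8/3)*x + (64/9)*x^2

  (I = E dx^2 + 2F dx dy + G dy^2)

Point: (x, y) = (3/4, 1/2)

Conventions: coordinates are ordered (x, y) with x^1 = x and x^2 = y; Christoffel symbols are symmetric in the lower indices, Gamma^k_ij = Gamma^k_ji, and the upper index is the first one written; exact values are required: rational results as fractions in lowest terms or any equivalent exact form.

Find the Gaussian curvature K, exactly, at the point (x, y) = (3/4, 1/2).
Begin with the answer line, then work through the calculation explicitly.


Answer: K = -9216/877969

E = 178/9, F = 65/6, G = 29/4, EG - F^2 = 937/36 at the point
E_x = 104/3, E_y = 208/9, F_x = 194/9, F_y = 20/3, G_x = 40/3, G_y = 0
E_yy = 128/9, F_xy = 64/9, G_xx = 128/9
Brioschi: K = (det M1 - det M2) / (EG - F^2)^2 with the standard first/second-derivative matrices M1, M2.
M1 = [[-E_yy/2 + F_xy - G_xx/2, E_x/2, F_x - E_y/2], [F_y - G_x/2, E, F], [G_y/2, F, G]] = [[-64/9, 52/3, 10], [0, 178/9, 65/6], [0, 65/6, 29/4]]; det M1 = -14992/81
M2 = [[0, E_y/2, G_x/2], [E_y/2, E, F], [G_x/2, F, G]] = [[0, 104/9, 20/3], [104/9, 178/9, 65/6], [20/3, 65/6, 29/4]]; det M2 = -14416/81
det M1 - det M2 = -64/9; K = -64/9 / (937/36)^2 = -9216/877969


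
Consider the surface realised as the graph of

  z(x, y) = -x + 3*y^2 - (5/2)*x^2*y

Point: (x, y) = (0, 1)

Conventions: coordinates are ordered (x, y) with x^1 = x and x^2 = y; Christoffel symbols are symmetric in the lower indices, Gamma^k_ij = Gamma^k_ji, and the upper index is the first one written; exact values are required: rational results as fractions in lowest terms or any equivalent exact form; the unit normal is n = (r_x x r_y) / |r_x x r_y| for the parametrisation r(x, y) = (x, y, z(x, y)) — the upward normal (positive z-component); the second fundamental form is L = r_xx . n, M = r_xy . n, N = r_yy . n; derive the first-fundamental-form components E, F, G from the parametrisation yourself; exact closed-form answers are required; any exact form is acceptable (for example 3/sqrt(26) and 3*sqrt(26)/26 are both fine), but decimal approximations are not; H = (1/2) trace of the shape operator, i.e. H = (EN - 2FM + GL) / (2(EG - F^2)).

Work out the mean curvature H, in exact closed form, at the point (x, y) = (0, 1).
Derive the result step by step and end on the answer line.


z_x = -1, z_y = 6, z_xx = -5, z_xy = 0, z_yy = 6
E = 2, F = -6, G = 37; answer radicand W^2 = 38
unnormalised second-form numerators: l = -5, m = 0, n = 6; L = l/sqrt(38), and similarly M = m/sqrt(W^2), N = n/sqrt(W^2)
H = (E*n - 2*F*m + G*l) / (2*(EG - F^2)*sqrt(W^2)); E*n - 2*F*m + G*l = -173, EG - F^2 = 38, so H = (-173/76)/sqrt(38)

Answer: H = -173*sqrt(38)/2888


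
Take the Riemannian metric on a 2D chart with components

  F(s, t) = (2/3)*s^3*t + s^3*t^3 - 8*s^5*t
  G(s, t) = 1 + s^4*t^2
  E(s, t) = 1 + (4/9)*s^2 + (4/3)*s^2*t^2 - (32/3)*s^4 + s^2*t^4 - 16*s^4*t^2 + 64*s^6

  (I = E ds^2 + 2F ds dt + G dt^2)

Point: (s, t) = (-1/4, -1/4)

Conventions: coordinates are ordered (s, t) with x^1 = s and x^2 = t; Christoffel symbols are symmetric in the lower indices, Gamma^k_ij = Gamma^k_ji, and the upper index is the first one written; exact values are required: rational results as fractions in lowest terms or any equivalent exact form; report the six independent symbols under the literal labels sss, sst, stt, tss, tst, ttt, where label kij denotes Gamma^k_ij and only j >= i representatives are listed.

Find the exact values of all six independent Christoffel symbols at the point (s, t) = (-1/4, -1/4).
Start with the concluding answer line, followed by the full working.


Answer: Gamma_sss = 814/18497, Gamma_sst = -132/18497, Gamma_stt = -66/18497, Gamma_tss = 222/18497, Gamma_tst = -36/18497, Gamma_ttt = -18/18497

E = 36985/36864, F = 11/12288, G = 4097/4096 at the point
E_s = 407/4608, E_t = -11/768, F_s = 5/1024, F_t = -17/3072, G_s = -1/256, G_t = -1/512
EG - F^2 = 18497/18432;  g^inv = (18432/18497) * [[4097/4096, -11/12288], [-11/12288, 36985/36864]]
first-kind symbols [ij,l] = (1/2)(d_i g_jl + d_j g_il - d_l g_ij): [ss,s] = E_s/2 = 407/9216, [ss,t] = F_s - E_t/2 = 37/3072, [st,s] = E_t/2 = -11/1536, [st,t] = G_s/2 = -1/512, [tt,s] = F_t - G_s/2 = -11/3072, [tt,t] = G_t/2 = -1/1024
Gamma^s_ij = (G*[ij,s] - F*[ij,t])/(EG - F^2), Gamma^t_ij = (E*[ij,t] - F*[ij,s])/(EG - F^2)


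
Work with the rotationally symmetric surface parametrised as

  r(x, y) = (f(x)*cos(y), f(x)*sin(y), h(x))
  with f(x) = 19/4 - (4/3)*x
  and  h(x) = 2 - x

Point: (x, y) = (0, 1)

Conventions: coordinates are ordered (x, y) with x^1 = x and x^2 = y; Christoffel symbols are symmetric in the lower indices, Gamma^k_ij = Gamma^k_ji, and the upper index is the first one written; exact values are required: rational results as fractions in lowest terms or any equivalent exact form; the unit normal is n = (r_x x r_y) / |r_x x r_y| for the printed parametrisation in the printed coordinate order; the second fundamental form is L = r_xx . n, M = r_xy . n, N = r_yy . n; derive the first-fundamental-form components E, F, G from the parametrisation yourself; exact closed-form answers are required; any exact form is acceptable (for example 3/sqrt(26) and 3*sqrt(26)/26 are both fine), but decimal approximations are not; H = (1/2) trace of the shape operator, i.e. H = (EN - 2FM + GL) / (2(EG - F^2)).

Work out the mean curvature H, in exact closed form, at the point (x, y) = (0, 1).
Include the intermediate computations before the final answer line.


f = 19/4, f' = -4/3, f'' = 0, h' = -1, h'' = 0
E = 25/9, F = 0, G = 361/16; answer radicand W^2 = 25/9
unnormalised second-form numerators: l = 0, m = 0, n = -19/4; L = l/sqrt(25/9), and similarly M = m/sqrt(W^2), N = n/sqrt(W^2)
H = (E*n - 2*F*m + G*l) / (2*(EG - F^2)*sqrt(W^2)); E*n - 2*F*m + G*l = -475/36, EG - F^2 = 9025/144, so H = (-2/19)/sqrt(25/9)

Answer: H = -6/95


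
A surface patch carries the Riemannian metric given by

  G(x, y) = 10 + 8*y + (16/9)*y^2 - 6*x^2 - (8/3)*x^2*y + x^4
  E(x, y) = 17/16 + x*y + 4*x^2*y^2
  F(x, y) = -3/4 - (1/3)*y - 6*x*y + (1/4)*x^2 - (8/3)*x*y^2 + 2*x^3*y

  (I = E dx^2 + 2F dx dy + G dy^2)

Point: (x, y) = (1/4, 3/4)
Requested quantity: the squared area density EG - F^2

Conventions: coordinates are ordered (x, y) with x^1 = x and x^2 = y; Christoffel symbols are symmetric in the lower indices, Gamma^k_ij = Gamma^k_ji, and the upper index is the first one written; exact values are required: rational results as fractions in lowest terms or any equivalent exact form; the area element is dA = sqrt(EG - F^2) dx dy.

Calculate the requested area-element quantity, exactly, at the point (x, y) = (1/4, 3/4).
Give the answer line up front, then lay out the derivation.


Answer: EG - F^2 = 4325/256

E = 89/64, F = -315/128, G = 4225/256; EG - F^2 = 4325/256


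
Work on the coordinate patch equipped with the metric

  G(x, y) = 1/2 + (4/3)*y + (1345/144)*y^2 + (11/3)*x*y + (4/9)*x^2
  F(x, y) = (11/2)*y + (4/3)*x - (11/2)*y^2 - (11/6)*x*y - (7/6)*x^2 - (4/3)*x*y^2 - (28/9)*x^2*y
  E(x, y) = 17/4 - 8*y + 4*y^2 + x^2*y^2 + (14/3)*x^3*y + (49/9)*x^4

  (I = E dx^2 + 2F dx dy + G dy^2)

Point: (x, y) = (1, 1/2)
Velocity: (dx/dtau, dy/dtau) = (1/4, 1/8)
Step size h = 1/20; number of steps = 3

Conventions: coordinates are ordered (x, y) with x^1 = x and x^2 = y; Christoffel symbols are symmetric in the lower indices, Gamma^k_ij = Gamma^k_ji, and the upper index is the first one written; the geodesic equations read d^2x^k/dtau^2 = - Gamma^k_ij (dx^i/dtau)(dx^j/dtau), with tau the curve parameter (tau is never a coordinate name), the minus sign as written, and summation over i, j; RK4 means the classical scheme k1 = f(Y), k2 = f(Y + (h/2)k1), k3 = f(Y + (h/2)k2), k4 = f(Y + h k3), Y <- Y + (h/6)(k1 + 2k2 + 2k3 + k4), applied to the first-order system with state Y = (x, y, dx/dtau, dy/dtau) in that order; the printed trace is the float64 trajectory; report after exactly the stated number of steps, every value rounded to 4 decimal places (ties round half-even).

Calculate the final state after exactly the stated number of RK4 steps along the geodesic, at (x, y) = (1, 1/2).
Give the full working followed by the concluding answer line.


f(Y) = (dx/dtau, dy/dtau, -Gamma^x_ij Y'^i Y'^j, -Gamma^y_ij Y'^i Y'^j) with the Gammas evaluated at the stage position; h = 0.050000; intermediate values shown to 6 dp
step 0: x = 1.0000, y = 0.5000, dx/dtau = 0.2500, dy/dtau = 0.1250
step 1:
  k1: at (x, y) = (1.000000, 0.500000), (dx/dtau, dy/dtau) = (0.250000, 0.125000); Gamma_xxx = 1.475802, Gamma_xxy = 0.125646, Gamma_xyy = -0.674440, Gamma_yxx = -0.749059, Gamma_yxy = 0.262983, Gamma_yyy = 1.093123; k1 = (0.250000, 0.125000, -0.089552, 0.013300)
  k2: at (x, y) = (1.006250, 0.503125), (dx/dtau, dy/dtau) = (0.247761, 0.125332); Gamma_xxx = 1.470855, Gamma_xxy = 0.131740, Gamma_xyy = -0.667639, Gamma_yxx = -0.750873, Gamma_yxy = 0.264172, Gamma_yyy = 1.083837; k2 = (0.247761, 0.125332, -0.087984, 0.012661)
  k3: at (x, y) = (1.006194, 0.503133), (dx/dtau, dy/dtau) = (0.247800, 0.125317); Gamma_xxx = 1.470908, Gamma_xxy = 0.131711, Gamma_xyy = -0.667739, Gamma_yxx = -0.750820, Gamma_yxy = 0.264160, Gamma_yyy = 1.083845; k3 = (0.247800, 0.125317, -0.088015, 0.012677)
  k4: at (x, y) = (1.012390, 0.506266), (dx/dtau, dy/dtau) = (0.245599, 0.125634); Gamma_xxx = 1.465896, Gamma_xxy = 0.137592, Gamma_xyy = -0.661069, Gamma_yxx = -0.752595, Gamma_yxy = 0.265380, Gamma_yyy = 1.074730; k4 = (0.245599, 0.125634, -0.086478, 0.012056)
  Y <- Y + (h/6)(k1 + 2k2 + 2k3 + k4): x = 1.0124, y = 0.5063, dx/dtau = 0.2456, dy/dtau = 0.1256
step 2:
  k1: at (x, y) = (1.012389, 0.506266), (dx/dtau, dy/dtau) = (0.245600, 0.125634); Gamma_xxx = 1.465897, Gamma_xxy = 0.137592, Gamma_xyy = -0.661070, Gamma_yxx = -0.752595, Gamma_yxy = 0.265380, Gamma_yyy = 1.074730; k1 = (0.245600, 0.125634, -0.086479, 0.012056)
  k2: at (x, y) = (1.018529, 0.509407), (dx/dtau, dy/dtau) = (0.243438, 0.125935); Gamma_xxx = 1.460831, Gamma_xxy = 0.143266, Gamma_xyy = -0.654535, Gamma_yxx = -0.754330, Gamma_yxy = 0.266625, Gamma_yyy = 1.065781; k2 = (0.243438, 0.125935, -0.084975, 0.011452)
  k3: at (x, y) = (1.018475, 0.509414), (dx/dtau, dy/dtau) = (0.243475, 0.125920); Gamma_xxx = 1.460883, Gamma_xxy = 0.143240, Gamma_xyy = -0.654628, Gamma_yxx = -0.754278, Gamma_yxy = 0.266613, Gamma_yyy = 1.065789; k3 = (0.243475, 0.125920, -0.085005, 0.011467)
  k4: at (x, y) = (1.024563, 0.512562), (dx/dtau, dy/dtau) = (0.241350, 0.126207); Gamma_xxx = 1.455767, Gamma_xxy = 0.148716, Gamma_xyy = -0.648217, Gamma_yxx = -0.755979, Gamma_yxy = 0.267883, Gamma_yyy = 1.057003; k4 = (0.241350, 0.126207, -0.083533, 0.010880)
  Y <- Y + (h/6)(k1 + 2k2 + 2k3 + k4): x = 1.0246, y = 0.5126, dx/dtau = 0.2414, dy/dtau = 0.1262
step 3:
  k1: at (x, y) = (1.024562, 0.512562), (dx/dtau, dy/dtau) = (0.241350, 0.126207); Gamma_xxx = 1.455768, Gamma_xxy = 0.148716, Gamma_xyy = -0.648218, Gamma_yxx = -0.755978, Gamma_yxy = 0.267882, Gamma_yyy = 1.057002; k1 = (0.241350, 0.126207, -0.083533, 0.010880)
  k2: at (x, y) = (1.030596, 0.515718), (dx/dtau, dy/dtau) = (0.239262, 0.126479); Gamma_xxx = 1.450610, Gamma_xxy = 0.154000, Gamma_xyy = -0.641934, Gamma_yxx = -0.757642, Gamma_yxy = 0.269171, Gamma_yyy = 1.048374; k2 = (0.239262, 0.126479, -0.082093, 0.010310)
  k3: at (x, y) = (1.030544, 0.515724), (dx/dtau, dy/dtau) = (0.239298, 0.126464); Gamma_xxx = 1.450660, Gamma_xxy = 0.153977, Gamma_xyy = -0.642022, Gamma_yxx = -0.757591, Gamma_yxy = 0.269160, Gamma_yyy = 1.048381; k3 = (0.239298, 0.126464, -0.082121, 0.010324)
  k4: at (x, y) = (1.036527, 0.518886), (dx/dtau, dy/dtau) = (0.237244, 0.126723); Gamma_xxx = 1.445463, Gamma_xxy = 0.159079, Gamma_xyy = -0.635856, Gamma_yxx = -0.759224, Gamma_yxy = 0.270466, Gamma_yyy = 1.039908; k4 = (0.237244, 0.126723, -0.080712, 0.009770)
  Y <- Y + (h/6)(k1 + 2k2 + 2k3 + k4): x = 1.0365, y = 0.5189, dx/dtau = 0.2372, dy/dtau = 0.1267

Answer: x = 1.0365, y = 0.5189, dx/dtau = 0.2372, dy/dtau = 0.1267


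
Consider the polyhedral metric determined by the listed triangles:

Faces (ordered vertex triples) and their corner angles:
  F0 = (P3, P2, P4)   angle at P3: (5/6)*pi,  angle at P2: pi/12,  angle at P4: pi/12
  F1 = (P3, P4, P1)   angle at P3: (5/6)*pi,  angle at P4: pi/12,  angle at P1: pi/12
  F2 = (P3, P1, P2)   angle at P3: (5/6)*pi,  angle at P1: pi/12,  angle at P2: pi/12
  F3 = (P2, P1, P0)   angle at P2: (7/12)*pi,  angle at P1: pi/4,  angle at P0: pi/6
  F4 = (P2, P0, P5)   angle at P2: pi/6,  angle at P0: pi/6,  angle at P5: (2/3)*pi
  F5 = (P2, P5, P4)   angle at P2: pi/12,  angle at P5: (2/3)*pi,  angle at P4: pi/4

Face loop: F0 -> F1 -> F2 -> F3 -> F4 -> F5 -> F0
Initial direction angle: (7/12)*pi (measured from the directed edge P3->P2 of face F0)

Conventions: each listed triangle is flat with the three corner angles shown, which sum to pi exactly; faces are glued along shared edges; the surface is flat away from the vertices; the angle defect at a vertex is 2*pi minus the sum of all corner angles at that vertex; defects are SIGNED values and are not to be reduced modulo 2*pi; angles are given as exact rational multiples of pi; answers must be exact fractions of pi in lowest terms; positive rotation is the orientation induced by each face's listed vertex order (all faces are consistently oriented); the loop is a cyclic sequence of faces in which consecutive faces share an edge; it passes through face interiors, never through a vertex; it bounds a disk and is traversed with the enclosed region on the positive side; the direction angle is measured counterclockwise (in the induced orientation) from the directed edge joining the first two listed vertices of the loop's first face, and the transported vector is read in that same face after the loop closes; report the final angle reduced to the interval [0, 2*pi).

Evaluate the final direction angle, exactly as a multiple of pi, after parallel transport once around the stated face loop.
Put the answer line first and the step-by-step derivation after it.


Answer: final direction angle = (13/12)*pi

enclosed vertex P2: corner angles sum to pi, defect = 2*pi - pi = pi
enclosed vertex P3: corner angles sum to (5/2)*pi, defect = 2*pi - (5/2)*pi = -pi/2
the final direction is the initial angle plus the enclosed defects, taken mod 2*pi in the induced orientation
final angle = (7/12)*pi + pi/2 = (13/12)*pi (mod 2*pi)


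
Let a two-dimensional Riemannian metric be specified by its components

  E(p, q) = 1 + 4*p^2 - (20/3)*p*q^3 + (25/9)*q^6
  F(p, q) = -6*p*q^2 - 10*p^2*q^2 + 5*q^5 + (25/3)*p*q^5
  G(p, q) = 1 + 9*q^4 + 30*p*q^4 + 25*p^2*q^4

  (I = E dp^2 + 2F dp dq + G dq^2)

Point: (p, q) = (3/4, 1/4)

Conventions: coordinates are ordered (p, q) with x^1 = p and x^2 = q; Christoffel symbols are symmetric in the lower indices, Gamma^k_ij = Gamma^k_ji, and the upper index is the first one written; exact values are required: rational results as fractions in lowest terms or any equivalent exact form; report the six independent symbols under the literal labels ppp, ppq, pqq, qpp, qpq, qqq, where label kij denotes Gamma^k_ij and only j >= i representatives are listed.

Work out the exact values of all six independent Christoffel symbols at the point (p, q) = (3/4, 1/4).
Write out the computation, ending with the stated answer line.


E = 116953/36864, F = -2547/4096, G = 4825/4096 at the point
E_p = 283/48, E_q = -1415/1536, F_p = -4007/3072, F_q = -4959/1024, G_p = 135/512, G_q = 729/256
EG - F^2 = 61757/18432;  g^inv = (18432/61757) * [[4825/4096, 2547/4096], [2547/4096, 116953/36864]]
first-kind symbols [ij,l] = (1/2)(d_i g_jl + d_j g_il - d_l g_ij): [pp,p] = E_p/2 = 283/96, [pp,q] = F_p - E_q/2 = -27/32, [pq,p] = E_q/2 = -1415/3072, [pq,q] = G_p/2 = 135/1024, [qq,p] = F_q - G_p/2 = -2547/512, [qq,q] = G_q/2 = 729/512
Gamma^p_ij = (G*[ij,p] - F*[ij,q])/(EG - F^2), Gamma^q_ij = (E*[ij,q] - F*[ij,p])/(EG - F^2)

Answer: Gamma_ppp = 54336/61757, Gamma_ppq = -8490/61757, Gamma_pqq = -91692/61757, Gamma_qpp = -15552/61757, Gamma_qpq = 2430/61757, Gamma_qqq = 26244/61757


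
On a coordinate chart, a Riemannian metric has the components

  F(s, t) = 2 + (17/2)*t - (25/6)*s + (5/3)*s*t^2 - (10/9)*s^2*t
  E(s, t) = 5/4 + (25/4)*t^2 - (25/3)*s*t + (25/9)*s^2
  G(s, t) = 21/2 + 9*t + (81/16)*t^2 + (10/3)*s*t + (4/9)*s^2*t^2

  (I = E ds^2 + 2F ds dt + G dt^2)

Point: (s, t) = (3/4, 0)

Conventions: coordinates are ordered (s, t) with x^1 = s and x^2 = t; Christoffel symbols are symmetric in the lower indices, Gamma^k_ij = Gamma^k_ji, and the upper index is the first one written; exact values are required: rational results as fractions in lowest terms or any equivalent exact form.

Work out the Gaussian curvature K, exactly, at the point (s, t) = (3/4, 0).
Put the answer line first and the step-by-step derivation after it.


Answer: K = -127840/363609

E = 45/16, F = -9/8, G = 21/2, EG - F^2 = 1809/64 at the point
E_s = 25/6, E_t = -25/4, F_s = -25/6, F_t = 63/8, G_s = 0, G_t = 23/2
E_tt = 25/2, F_st = -5/3, G_ss = 0
Evaluate Brioschi's two determinant matrices M1, M2 and divide by (EG - F^2)^2.
M1 = [[-E_tt/2 + F_st - G_ss/2, E_s/2, F_s - E_t/2], [F_t - G_s/2, E, F], [G_t/2, F, G]] = [[-95/12, 25/12, -25/24], [63/8, 45/16, -9/8], [23/4, -9/8, 21/2]]; det M1 = -6135/16
M2 = [[0, E_t/2, G_s/2], [E_t/2, E, F], [G_s/2, F, G]] = [[0, -25/8, 0], [-25/8, 45/16, -9/8], [0, -9/8, 21/2]]; det M2 = -13125/128
det M1 - det M2 = -35955/128; K = -35955/128 / (1809/64)^2 = -127840/363609


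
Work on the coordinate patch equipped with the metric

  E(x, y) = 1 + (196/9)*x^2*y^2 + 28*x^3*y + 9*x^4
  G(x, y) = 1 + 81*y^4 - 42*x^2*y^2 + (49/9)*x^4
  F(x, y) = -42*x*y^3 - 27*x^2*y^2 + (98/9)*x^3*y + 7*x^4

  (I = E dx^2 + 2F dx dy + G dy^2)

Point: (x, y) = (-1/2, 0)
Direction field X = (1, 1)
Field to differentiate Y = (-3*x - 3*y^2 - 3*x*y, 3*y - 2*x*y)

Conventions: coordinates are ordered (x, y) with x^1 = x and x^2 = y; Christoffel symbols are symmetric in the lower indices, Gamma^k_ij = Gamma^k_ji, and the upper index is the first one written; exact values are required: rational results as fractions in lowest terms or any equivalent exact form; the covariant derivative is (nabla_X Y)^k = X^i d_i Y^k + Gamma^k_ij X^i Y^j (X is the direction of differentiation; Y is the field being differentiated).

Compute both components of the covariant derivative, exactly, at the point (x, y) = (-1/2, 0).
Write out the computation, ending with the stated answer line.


E = 25/16, F = 7/16, G = 193/144 at the point
E_x = -9/2, E_y = -7/2, F_x = -7/2, F_y = -49/36, G_x = -49/18, G_y = 0
EG - F^2 = 137/72;  g^inv = (72/137) * [[193/144, -7/16], [-7/16, 25/16]]
first-kind symbols [ij,l] = (1/2)(d_i g_jl + d_j g_il - d_l g_ij): [xx,x] = E_x/2 = -9/4, [xx,y] = F_x - E_y/2 = -7/4, [xy,x] = E_y/2 = -7/4, [xy,y] = G_x/2 = -49/36, [yy,x] = F_y - G_x/2 = 0, [yy,y] = G_y/2 = 0
Gamma^x_ij = (G*[ij,x] - F*[ij,y])/(EG - F^2), Gamma^y_ij = (E*[ij,y] - F*[ij,x])/(EG - F^2)
Gamma_xxx = -162/137, Gamma_xxy = -126/137, Gamma_xyy = 0, Gamma_yxx = -126/137, Gamma_yxy = -98/137, Gamma_yyy = 0
X = (1, 1), Y = (3/2, 0) at the point

Answer: (nabla_X Y)^x = -1275/274, (nabla_X Y)^y = 212/137
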